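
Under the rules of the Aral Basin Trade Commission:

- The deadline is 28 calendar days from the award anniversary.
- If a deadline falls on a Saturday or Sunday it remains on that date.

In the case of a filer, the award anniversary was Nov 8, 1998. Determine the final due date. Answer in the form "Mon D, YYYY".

Dec 6, 1998

Adding 28 calendar days to Nov 8, 1998 gives Dec 6, 1998.
Dec 6, 1998 is a Sunday; no weekend or holiday adjustment applies.
The final due date is Dec 6, 1998.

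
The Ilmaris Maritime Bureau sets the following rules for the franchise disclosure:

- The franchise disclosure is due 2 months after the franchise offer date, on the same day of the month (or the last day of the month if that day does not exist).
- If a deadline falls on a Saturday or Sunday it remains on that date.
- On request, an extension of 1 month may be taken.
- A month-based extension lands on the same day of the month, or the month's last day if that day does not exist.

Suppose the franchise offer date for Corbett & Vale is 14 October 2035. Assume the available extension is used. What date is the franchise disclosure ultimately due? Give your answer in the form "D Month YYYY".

14 January 2036

2 months from 14 October 2035 is 14 December 2035.
No adjustment is made for weekends or holidays, so 14 December 2035 stands.
Add 1 month to 14 December 2035: 14 January 2036.
14 January 2036 is a Monday; no weekend or holiday adjustment applies.
The final due date is 14 January 2036.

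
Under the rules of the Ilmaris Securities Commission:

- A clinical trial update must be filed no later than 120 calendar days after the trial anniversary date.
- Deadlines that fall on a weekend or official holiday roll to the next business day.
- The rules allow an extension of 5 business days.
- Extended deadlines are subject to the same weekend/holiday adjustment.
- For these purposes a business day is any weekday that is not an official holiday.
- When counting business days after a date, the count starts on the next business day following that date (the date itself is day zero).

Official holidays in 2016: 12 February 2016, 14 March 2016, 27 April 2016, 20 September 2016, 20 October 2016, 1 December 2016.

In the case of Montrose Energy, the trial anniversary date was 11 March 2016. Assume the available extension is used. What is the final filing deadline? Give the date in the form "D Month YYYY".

120 calendar days after 11 March 2016 is 9 July 2016.
9 July 2016 is a Saturday; the next business day is 11 July 2016 (Monday).
Counting 5 further business days from 11 July 2016 reaches 18 July 2016.
18 July 2016 falls on a Monday, which is a business day, so no adjustment is needed.
Deadline: 18 July 2016.

18 July 2016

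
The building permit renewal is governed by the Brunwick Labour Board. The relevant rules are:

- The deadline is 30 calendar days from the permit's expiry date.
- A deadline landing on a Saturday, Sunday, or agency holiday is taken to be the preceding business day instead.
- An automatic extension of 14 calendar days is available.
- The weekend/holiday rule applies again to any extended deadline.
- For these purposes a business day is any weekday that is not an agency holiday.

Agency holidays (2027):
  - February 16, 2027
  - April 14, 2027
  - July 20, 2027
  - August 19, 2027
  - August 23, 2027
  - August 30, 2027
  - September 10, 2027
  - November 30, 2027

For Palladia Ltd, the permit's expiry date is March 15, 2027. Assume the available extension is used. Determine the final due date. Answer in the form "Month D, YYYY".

Adding 30 calendar days to March 15, 2027 gives April 14, 2027.
Because April 14, 2027 is a listed holiday, the deadline becomes April 13, 2027 (Tuesday).
The 14-calendar-day extension moves the deadline from April 13, 2027 to April 27, 2027.
April 27, 2027 (Tuesday) is already a business day.
Deadline: April 27, 2027.

April 27, 2027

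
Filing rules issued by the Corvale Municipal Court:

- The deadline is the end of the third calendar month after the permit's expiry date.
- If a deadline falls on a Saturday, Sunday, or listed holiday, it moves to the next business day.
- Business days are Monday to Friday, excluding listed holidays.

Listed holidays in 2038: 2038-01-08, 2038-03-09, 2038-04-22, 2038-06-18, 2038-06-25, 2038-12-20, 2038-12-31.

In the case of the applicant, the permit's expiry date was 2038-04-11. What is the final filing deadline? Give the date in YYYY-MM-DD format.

2038-08-02

3 months after 2038-04-11 is July 2038; that month ends on 2038-07-31.
2038-07-31 falls on a Saturday. Rolling to the next business day gives 2038-08-02, a Monday.
So the filing is due 2038-08-02.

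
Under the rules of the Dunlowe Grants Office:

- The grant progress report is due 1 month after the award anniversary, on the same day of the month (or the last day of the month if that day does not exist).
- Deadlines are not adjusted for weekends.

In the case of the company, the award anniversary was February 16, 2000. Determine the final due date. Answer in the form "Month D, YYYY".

March 16, 2000

Moving 1 month forward from February 16, 2000 on the corresponding day gives March 16, 2000.
March 16, 2000 is a Thursday; no weekend or holiday adjustment applies.
The final due date is March 16, 2000.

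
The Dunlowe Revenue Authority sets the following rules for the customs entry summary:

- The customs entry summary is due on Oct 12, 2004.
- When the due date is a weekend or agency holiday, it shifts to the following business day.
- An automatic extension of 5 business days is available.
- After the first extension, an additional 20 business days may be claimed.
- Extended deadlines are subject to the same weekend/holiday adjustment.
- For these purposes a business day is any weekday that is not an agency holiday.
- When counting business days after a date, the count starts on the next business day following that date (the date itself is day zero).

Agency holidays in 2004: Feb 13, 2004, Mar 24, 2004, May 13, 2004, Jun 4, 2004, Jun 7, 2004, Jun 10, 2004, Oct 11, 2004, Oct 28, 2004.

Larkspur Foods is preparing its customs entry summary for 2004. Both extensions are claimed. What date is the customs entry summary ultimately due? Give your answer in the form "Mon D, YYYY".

Nov 17, 2004

The statutory due date is Oct 12, 2004.
Oct 12, 2004 is a Tuesday and not a listed holiday, so it stands.
Applying the 5-business-day extension: 5 business days after Oct 12, 2004 is Oct 19, 2004.
Oct 19, 2004 (Tuesday) is already a business day.
Counting 20 further business days from Oct 19, 2004 reaches Nov 17, 2004.
Since Nov 17, 2004 is a Wednesday and not a holiday, the date is unchanged.
So the filing is due Nov 17, 2004.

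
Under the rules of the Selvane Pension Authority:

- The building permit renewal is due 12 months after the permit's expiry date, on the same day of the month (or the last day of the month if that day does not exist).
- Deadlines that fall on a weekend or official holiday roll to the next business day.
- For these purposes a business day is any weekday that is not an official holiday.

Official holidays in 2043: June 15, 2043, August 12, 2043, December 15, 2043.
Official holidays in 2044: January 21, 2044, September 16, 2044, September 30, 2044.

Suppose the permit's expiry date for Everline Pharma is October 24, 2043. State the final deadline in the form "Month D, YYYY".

Moving 12 months forward from October 24, 2043 on the corresponding day gives October 24, 2044.
October 24, 2044 falls on a Monday, which is a business day, so no adjustment is needed.
The final due date is October 24, 2044.

October 24, 2044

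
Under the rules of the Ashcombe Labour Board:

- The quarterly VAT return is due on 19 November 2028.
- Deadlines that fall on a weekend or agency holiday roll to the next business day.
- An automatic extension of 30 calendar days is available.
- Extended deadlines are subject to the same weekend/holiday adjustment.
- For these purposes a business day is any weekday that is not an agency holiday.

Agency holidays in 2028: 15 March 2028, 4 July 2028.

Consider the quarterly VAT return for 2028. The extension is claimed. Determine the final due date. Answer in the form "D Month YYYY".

The stated deadline is 19 November 2028.
19 November 2028 falls on a Sunday. Rolling to the next business day gives 20 November 2028, a Monday.
The 30-calendar-day extension moves the deadline from 20 November 2028 to 20 December 2028.
Since 20 December 2028 is a Wednesday and not a holiday, the date is unchanged.
Deadline: 20 December 2028.

20 December 2028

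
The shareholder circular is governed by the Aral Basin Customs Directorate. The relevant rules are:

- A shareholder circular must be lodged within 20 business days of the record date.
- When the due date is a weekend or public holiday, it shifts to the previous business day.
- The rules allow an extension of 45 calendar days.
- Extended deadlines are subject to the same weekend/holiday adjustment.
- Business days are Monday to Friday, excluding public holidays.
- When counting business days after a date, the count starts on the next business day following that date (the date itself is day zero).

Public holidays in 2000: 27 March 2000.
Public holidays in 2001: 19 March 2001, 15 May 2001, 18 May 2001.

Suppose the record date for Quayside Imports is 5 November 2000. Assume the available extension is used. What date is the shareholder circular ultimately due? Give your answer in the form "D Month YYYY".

Counting 20 business days after 5 November 2000 (skipping weekends and listed holidays) reaches 1 December 2000.
1 December 2000 is a Friday and not a listed holiday, so it stands.
The 45-calendar-day extension moves the deadline from 1 December 2000 to 15 January 2001.
15 January 2001 (Monday) is already a business day.
Final deadline: 15 January 2001.

15 January 2001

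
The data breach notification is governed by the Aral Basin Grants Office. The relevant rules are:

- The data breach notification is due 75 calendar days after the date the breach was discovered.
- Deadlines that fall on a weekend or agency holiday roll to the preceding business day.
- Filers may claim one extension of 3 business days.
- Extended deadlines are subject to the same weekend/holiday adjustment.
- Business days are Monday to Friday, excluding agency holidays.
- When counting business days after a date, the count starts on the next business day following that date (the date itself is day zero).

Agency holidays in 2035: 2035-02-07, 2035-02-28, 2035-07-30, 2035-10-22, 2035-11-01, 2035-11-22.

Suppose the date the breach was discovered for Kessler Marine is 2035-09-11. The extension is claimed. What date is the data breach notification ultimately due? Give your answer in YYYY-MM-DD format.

Trigger date 2035-09-11 + 75 calendar days = 2035-11-25.
Because 2035-11-25 is a Sunday, the deadline becomes 2035-11-23 (Friday).
Applying the 3-business-day extension: 3 business days after 2035-11-23 is 2035-11-28.
2035-11-28 (Wednesday) is already a business day.
Final deadline: 2035-11-28.

2035-11-28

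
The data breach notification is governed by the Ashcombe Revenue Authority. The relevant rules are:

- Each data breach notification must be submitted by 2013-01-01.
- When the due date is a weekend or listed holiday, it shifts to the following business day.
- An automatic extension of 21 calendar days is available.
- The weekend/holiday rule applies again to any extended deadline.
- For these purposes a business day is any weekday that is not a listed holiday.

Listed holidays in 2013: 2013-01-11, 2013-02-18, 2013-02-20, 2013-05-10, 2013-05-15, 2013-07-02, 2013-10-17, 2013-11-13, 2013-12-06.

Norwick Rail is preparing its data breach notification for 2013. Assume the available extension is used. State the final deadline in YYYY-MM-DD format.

2013-01-22

The stated deadline is 2013-01-01.
2013-01-01 falls on a Tuesday, which is a business day, so no adjustment is needed.
The 21-calendar-day extension moves the deadline from 2013-01-01 to 2013-01-22.
Since 2013-01-22 is a Tuesday and not a holiday, the date is unchanged.
Final deadline: 2013-01-22.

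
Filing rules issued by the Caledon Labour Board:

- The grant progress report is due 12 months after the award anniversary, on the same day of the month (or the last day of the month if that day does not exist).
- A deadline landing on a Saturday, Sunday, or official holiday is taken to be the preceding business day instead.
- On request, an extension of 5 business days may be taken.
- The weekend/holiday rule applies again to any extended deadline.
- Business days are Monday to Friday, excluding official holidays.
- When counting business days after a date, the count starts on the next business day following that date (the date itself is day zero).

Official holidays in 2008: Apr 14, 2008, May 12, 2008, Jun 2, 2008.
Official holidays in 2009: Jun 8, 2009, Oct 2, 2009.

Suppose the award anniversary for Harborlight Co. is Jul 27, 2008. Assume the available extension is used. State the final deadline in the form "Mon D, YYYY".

12 months from Jul 27, 2008 is Jul 27, 2009.
Jul 27, 2009 is a Monday and not a listed holiday, so it stands.
Applying the 5-business-day extension: 5 business days after Jul 27, 2009 is Aug 3, 2009.
Aug 3, 2009 falls on a Monday, which is a business day, so no adjustment is needed.
The final due date is Aug 3, 2009.

Aug 3, 2009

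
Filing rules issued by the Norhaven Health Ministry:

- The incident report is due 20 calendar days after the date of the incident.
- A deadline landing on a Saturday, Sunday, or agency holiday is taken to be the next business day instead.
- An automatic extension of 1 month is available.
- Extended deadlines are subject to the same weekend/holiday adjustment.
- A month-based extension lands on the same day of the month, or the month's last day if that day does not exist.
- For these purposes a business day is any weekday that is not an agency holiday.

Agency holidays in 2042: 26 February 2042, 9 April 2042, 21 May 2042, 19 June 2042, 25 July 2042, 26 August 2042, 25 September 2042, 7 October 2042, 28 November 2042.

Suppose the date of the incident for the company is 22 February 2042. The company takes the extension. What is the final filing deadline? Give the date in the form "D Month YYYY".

14 April 2042

Adding 20 calendar days to 22 February 2042 gives 14 March 2042.
14 March 2042 is a Friday and not a listed holiday, so it stands.
The 1 month extension carries 14 March 2042 to 14 April 2042.
14 April 2042 is a Monday and not a listed holiday, so it stands.
Deadline: 14 April 2042.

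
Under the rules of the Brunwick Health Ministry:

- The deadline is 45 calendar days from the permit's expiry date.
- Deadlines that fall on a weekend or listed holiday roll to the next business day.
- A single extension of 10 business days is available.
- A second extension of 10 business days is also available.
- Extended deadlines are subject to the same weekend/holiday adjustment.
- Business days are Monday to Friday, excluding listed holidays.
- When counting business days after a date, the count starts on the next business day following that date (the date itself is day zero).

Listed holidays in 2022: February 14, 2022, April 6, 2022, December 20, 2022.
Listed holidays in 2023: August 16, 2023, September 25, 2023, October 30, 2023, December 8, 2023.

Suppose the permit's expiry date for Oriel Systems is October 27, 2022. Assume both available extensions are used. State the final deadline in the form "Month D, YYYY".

January 10, 2023

45 calendar days after October 27, 2022 is December 11, 2022.
December 11, 2022 falls on a Sunday. Rolling to the next business day gives December 12, 2022, a Monday.
The 10-business-day extension runs from December 12, 2022 to December 27, 2022.
December 27, 2022 falls on a Tuesday, which is a business day, so no adjustment is needed.
Applying the 10-business-day extension: 10 business days after December 27, 2022 is January 10, 2023.
Since January 10, 2023 is a Tuesday and not a holiday, the date is unchanged.
The final due date is January 10, 2023.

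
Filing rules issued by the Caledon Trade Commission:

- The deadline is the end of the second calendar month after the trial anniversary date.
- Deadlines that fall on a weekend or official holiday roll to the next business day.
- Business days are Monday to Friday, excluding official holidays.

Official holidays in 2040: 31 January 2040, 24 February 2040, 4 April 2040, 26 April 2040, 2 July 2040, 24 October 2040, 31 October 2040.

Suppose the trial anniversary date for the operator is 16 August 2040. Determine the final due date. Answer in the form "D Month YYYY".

1 November 2040

2 months after 16 August 2040 falls in October 2040; the last day of that month is 31 October 2040.
Because 31 October 2040 is a listed holiday, the deadline becomes 1 November 2040 (Thursday).
The final due date is 1 November 2040.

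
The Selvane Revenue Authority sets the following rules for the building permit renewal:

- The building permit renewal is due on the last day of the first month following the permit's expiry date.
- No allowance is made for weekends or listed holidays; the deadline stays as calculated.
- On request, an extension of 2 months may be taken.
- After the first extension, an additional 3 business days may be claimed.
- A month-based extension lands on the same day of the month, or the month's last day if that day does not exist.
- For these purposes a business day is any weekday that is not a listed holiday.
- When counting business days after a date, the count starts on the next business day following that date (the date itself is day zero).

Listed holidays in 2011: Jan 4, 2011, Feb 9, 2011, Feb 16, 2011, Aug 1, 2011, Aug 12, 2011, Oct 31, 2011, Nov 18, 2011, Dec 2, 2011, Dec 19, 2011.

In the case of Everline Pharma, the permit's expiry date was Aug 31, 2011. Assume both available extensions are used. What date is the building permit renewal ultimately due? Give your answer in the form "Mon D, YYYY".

Dec 6, 2011

1 month after Aug 31, 2011 is September 2011; that month ends on Sep 30, 2011.
Sep 30, 2011 falls on a Friday. The rules make no weekend/holiday allowance, so it remains Sep 30, 2011.
The 2 months extension carries Sep 30, 2011 to Nov 30, 2011.
No adjustment is made for weekends or holidays, so Nov 30, 2011 stands.
Applying the 3-business-day extension: 3 business days after Nov 30, 2011 is Dec 6, 2011.
Dec 6, 2011 falls on a Tuesday. The rules make no weekend/holiday allowance, so it remains Dec 6, 2011.
Deadline: Dec 6, 2011.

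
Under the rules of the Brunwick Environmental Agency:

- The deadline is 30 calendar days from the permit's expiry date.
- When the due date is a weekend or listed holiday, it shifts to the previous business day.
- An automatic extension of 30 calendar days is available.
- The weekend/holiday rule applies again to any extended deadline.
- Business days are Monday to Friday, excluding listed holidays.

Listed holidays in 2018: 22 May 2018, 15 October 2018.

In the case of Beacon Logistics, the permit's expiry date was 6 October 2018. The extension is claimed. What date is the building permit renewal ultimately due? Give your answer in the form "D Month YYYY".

5 December 2018

Trigger date 6 October 2018 + 30 calendar days = 5 November 2018.
Since 5 November 2018 is a Monday and not a holiday, the date is unchanged.
The 30-calendar-day extension moves the deadline from 5 November 2018 to 5 December 2018.
5 December 2018 is a Wednesday and not a listed holiday, so it stands.
Deadline: 5 December 2018.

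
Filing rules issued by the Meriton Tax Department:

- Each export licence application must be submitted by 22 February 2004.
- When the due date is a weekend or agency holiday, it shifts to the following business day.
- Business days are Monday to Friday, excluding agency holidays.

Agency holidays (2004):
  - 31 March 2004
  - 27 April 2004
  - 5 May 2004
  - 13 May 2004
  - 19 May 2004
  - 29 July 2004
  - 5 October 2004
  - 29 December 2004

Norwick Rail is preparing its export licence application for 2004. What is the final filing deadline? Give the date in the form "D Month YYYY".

Start from the fixed due date, 22 February 2004.
22 February 2004 is a Sunday, so it moves to the next business day, 23 February 2004 (Monday).
So the filing is due 23 February 2004.

23 February 2004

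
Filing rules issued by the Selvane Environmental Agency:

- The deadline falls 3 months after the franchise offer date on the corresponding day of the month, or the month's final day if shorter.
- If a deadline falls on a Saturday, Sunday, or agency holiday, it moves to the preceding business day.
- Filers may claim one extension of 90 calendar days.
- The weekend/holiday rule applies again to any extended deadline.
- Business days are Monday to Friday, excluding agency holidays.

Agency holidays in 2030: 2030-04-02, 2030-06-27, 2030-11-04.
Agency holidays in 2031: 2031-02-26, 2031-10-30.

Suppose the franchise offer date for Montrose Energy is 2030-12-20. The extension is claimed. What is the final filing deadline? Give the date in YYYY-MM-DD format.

2031-06-18

Moving 3 months forward from 2030-12-20 on the corresponding day gives 2031-03-20.
2031-03-20 is a Thursday and not a listed holiday, so it stands.
Applying the 90-calendar-day extension: 2031-03-20 + 90 days = 2031-06-18.
2031-06-18 (Wednesday) is already a business day.
The final due date is 2031-06-18.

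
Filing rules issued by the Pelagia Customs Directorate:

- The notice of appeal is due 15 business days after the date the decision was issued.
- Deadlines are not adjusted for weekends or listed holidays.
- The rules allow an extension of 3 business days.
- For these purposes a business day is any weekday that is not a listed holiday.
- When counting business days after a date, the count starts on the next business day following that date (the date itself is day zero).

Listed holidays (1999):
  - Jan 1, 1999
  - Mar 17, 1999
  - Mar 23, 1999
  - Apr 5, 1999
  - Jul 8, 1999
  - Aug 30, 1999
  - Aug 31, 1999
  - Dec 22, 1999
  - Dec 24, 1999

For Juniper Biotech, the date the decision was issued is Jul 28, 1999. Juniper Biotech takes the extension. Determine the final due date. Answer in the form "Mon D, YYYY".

Aug 23, 1999

Starting the day after Jul 28, 1999 and counting 15 business days lands on Aug 18, 1999.
No adjustment is made for weekends or holidays, so Aug 18, 1999 stands.
The 3-business-day extension runs from Aug 18, 1999 to Aug 23, 1999.
No adjustment is made for weekends or holidays, so Aug 23, 1999 stands.
Deadline: Aug 23, 1999.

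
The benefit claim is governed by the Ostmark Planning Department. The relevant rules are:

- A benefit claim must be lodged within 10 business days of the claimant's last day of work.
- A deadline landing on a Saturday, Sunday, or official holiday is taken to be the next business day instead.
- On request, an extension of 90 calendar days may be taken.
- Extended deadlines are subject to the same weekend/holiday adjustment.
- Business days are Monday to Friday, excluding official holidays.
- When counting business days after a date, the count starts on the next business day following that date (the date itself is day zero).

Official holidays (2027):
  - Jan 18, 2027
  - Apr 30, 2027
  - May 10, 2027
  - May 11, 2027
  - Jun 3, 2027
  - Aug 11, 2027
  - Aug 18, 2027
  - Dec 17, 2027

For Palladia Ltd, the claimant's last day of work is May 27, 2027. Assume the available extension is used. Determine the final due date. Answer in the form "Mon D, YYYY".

10 business days after May 27, 2027, excluding weekends and holidays, is Jun 11, 2027.
Jun 11, 2027 falls on a Friday, which is a business day, so no adjustment is needed.
The 90-calendar-day extension moves the deadline from Jun 11, 2027 to Sep 9, 2027.
Sep 9, 2027 (Thursday) is already a business day.
The final due date is Sep 9, 2027.

Sep 9, 2027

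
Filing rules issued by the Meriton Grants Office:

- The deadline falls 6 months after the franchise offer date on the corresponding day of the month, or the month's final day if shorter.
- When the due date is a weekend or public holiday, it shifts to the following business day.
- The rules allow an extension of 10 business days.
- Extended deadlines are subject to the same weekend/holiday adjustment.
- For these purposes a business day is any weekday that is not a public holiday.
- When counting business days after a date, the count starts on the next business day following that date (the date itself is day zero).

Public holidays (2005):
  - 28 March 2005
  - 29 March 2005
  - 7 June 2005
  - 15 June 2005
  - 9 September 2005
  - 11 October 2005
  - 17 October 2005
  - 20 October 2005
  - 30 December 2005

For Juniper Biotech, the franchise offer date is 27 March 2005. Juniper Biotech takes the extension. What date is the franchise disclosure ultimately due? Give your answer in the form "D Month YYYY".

Moving 6 months forward from 27 March 2005 on the corresponding day gives 27 September 2005.
27 September 2005 falls on a Tuesday, which is a business day, so no adjustment is needed.
Counting 10 further business days from 27 September 2005 reaches 12 October 2005.
12 October 2005 is a Wednesday and not a listed holiday, so it stands.
Deadline: 12 October 2005.

12 October 2005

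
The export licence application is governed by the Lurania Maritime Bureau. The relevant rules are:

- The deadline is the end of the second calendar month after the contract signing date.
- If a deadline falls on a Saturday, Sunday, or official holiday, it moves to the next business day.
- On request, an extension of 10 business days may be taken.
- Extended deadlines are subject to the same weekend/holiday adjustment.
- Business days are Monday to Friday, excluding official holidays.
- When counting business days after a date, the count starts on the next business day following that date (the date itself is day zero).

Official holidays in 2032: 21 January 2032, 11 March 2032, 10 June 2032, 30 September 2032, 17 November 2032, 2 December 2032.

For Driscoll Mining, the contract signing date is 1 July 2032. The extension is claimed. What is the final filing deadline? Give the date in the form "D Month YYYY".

The second month after 1 July 2032 is September 2032, whose last day is 30 September 2032.
30 September 2032 is a listed holiday; the next business day is 1 October 2032 (Friday).
Counting 10 further business days from 1 October 2032 reaches 15 October 2032.
15 October 2032 is a Friday and not a listed holiday, so it stands.
Final deadline: 15 October 2032.

15 October 2032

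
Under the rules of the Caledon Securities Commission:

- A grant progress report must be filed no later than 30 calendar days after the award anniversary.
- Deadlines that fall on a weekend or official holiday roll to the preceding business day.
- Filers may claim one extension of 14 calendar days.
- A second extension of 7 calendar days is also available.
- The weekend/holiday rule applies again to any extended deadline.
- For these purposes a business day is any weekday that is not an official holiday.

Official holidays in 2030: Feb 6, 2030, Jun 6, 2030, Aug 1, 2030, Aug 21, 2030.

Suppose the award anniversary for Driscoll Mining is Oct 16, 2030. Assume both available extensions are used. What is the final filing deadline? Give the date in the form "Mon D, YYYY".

30 calendar days after Oct 16, 2030 is Nov 15, 2030.
Nov 15, 2030 (Friday) is already a business day.
Add the 14 calendar-day extension to Nov 15, 2030: Nov 29, 2030.
Nov 29, 2030 falls on a Friday, which is a business day, so no adjustment is needed.
The 7-calendar-day extension moves the deadline from Nov 29, 2030 to Dec 6, 2030.
Dec 6, 2030 falls on a Friday, which is a business day, so no adjustment is needed.
So the filing is due Dec 6, 2030.

Dec 6, 2030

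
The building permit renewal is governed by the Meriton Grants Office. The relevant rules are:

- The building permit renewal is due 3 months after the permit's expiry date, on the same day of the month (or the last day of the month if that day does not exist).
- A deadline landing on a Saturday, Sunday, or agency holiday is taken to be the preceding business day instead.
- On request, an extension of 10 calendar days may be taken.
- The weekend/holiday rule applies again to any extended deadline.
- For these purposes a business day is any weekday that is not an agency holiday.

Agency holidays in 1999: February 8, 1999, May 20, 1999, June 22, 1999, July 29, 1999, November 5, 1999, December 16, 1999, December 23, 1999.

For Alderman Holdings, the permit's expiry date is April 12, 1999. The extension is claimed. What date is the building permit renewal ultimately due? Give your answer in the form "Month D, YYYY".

July 22, 1999

Moving 3 months forward from April 12, 1999 on the corresponding day gives July 12, 1999.
Since July 12, 1999 is a Monday and not a holiday, the date is unchanged.
The 10-calendar-day extension moves the deadline from July 12, 1999 to July 22, 1999.
July 22, 1999 falls on a Thursday, which is a business day, so no adjustment is needed.
So the filing is due July 22, 1999.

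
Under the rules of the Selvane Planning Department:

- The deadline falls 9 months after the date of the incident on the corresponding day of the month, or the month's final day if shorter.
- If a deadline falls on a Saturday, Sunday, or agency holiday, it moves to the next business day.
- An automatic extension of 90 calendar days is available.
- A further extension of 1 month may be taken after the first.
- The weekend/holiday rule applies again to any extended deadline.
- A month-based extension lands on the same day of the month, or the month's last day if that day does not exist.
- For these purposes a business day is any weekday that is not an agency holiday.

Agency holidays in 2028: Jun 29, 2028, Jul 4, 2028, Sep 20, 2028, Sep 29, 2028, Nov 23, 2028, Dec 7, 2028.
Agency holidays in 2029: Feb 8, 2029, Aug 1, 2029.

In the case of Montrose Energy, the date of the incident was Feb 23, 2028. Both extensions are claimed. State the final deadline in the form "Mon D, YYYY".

Mar 22, 2029

9 months after Feb 23, 2028, on the same day of the month, is Nov 23, 2028.
Nov 23, 2028 is a listed holiday; the next business day is Nov 24, 2028 (Friday).
Applying the 90-calendar-day extension: Nov 24, 2028 + 90 days = Feb 22, 2029.
Feb 22, 2029 (Thursday) is already a business day.
The 1 month extension carries Feb 22, 2029 to Mar 22, 2029.
Mar 22, 2029 (Thursday) is already a business day.
So the filing is due Mar 22, 2029.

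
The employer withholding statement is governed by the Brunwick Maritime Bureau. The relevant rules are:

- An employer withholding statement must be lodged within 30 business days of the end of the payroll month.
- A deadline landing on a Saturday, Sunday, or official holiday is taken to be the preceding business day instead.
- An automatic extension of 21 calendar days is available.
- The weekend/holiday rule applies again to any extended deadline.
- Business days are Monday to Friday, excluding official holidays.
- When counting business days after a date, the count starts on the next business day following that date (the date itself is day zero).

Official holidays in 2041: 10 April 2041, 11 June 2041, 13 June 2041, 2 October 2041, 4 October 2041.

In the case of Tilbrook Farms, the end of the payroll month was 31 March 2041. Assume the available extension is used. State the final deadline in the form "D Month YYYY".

3 June 2041

Counting 30 business days after 31 March 2041 (skipping weekends and listed holidays) reaches 13 May 2041.
13 May 2041 falls on a Monday, which is a business day, so no adjustment is needed.
Applying the 21-calendar-day extension: 13 May 2041 + 21 days = 3 June 2041.
3 June 2041 is a Monday and not a listed holiday, so it stands.
Final deadline: 3 June 2041.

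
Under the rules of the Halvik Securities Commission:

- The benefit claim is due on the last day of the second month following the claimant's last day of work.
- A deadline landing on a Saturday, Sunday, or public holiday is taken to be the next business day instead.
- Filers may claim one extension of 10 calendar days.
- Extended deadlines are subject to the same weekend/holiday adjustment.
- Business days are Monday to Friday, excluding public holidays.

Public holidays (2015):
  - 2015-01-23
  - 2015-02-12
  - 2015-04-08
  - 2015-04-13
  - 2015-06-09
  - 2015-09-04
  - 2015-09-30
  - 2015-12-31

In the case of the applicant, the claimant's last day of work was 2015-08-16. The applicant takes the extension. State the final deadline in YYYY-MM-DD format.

2 months after 2015-08-16 is October 2015; that month ends on 2015-10-31.
2015-10-31 is a Saturday, so it moves to the next business day, 2015-11-02 (Monday).
The 10-calendar-day extension moves the deadline from 2015-11-02 to 2015-11-12.
2015-11-12 (Thursday) is already a business day.
So the filing is due 2015-11-12.

2015-11-12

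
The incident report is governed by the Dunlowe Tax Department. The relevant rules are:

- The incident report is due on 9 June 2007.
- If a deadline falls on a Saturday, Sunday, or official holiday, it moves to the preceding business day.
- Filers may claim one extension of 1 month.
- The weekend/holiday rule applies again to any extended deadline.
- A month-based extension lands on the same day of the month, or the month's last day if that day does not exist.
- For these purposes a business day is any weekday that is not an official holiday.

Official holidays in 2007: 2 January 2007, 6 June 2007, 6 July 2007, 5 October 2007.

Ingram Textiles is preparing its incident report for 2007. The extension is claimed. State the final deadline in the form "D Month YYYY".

The stated deadline is 9 June 2007.
9 June 2007 falls on a Saturday. Rolling to the preceding business day gives 8 June 2007, a Friday.
The 1 month extension carries 8 June 2007 to 8 July 2007.
8 July 2007 is a Sunday; the preceding business day is 5 July 2007 (Thursday).
Deadline: 5 July 2007.

5 July 2007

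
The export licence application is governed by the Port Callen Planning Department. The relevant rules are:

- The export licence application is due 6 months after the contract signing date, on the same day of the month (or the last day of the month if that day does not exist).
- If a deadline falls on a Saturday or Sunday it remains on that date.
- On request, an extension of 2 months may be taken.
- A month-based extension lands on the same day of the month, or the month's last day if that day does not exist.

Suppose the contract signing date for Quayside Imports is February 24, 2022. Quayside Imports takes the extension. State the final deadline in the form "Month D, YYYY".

6 months from February 24, 2022 is August 24, 2022.
No adjustment is made for weekends or holidays, so August 24, 2022 stands.
Add 2 months to August 24, 2022: October 24, 2022.
October 24, 2022 is a Monday; no weekend or holiday adjustment applies.
Final deadline: October 24, 2022.

October 24, 2022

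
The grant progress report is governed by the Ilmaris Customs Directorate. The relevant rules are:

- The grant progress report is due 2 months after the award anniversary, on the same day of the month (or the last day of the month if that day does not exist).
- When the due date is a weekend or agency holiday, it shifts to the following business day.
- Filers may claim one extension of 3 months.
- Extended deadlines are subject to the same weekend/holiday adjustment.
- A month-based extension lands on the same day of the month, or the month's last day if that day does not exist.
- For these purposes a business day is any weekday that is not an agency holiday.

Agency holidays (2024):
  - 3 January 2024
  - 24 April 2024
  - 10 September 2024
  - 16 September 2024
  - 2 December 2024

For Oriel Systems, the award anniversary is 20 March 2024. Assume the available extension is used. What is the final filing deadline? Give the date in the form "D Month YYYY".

20 August 2024

2 months from 20 March 2024 is 20 May 2024.
Since 20 May 2024 is a Monday and not a holiday, the date is unchanged.
The 3 months extension carries 20 May 2024 to 20 August 2024.
20 August 2024 falls on a Tuesday, which is a business day, so no adjustment is needed.
Deadline: 20 August 2024.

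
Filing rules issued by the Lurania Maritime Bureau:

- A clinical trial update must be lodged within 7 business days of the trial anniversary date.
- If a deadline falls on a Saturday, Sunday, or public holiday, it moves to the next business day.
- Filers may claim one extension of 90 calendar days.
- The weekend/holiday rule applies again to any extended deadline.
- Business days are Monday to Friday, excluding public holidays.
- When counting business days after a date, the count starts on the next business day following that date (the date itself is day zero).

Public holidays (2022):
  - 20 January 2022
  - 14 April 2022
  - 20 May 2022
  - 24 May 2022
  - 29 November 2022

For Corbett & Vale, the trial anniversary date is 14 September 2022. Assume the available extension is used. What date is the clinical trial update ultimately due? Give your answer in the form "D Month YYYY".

22 December 2022

Starting the day after 14 September 2022 and counting 7 business days lands on 23 September 2022.
23 September 2022 (Friday) is already a business day.
Applying the 90-calendar-day extension: 23 September 2022 + 90 days = 22 December 2022.
22 December 2022 is a Thursday and not a listed holiday, so it stands.
The final due date is 22 December 2022.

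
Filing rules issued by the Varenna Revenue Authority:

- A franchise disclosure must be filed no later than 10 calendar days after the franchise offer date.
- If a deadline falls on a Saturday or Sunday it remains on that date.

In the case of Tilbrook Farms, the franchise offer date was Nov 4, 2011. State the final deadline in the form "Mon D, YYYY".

Adding 10 calendar days to Nov 4, 2011 gives Nov 14, 2011.
No adjustment is made for weekends or holidays, so Nov 14, 2011 stands.
Final deadline: Nov 14, 2011.

Nov 14, 2011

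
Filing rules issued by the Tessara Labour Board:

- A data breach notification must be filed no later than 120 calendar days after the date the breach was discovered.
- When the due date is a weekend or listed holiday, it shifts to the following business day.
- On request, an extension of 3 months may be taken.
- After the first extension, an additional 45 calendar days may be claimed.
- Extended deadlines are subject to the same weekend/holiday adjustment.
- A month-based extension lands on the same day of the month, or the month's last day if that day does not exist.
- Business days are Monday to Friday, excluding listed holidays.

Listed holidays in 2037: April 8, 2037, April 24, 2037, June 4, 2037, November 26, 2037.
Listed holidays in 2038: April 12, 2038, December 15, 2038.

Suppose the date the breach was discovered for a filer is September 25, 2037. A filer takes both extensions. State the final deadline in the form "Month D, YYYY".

Trigger date September 25, 2037 + 120 calendar days = January 23, 2038.
January 23, 2038 falls on a Saturday. Rolling to the next business day gives January 25, 2038, a Monday.
Applying the 3 months extension: 3 months after January 25, 2038 is April 25, 2038.
April 25, 2038 is a Sunday, so it moves to the next business day, April 26, 2038 (Monday).
Applying the 45-calendar-day extension: April 26, 2038 + 45 days = June 10, 2038.
Since June 10, 2038 is a Thursday and not a holiday, the date is unchanged.
The final due date is June 10, 2038.

June 10, 2038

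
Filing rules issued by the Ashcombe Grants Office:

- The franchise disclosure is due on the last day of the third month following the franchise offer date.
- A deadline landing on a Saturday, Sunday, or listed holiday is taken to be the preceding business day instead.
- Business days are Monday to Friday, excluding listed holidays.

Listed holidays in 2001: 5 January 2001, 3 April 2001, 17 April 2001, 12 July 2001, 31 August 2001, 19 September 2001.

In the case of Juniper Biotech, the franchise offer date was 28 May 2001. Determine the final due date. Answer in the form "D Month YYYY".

The third month after 28 May 2001 is August 2001, whose last day is 31 August 2001.
Because 31 August 2001 is a listed holiday, the deadline becomes 30 August 2001 (Thursday).
The final due date is 30 August 2001.

30 August 2001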